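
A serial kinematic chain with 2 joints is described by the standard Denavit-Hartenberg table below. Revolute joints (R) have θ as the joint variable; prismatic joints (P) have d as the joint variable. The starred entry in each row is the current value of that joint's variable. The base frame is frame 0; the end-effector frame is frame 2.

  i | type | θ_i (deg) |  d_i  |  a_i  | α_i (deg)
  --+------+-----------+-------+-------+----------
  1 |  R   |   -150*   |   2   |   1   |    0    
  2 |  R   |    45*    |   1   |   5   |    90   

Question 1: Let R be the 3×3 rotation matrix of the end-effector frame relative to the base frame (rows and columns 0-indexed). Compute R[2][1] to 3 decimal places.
End-effector y-axis (col 1 of R) = (0.0000,-0.0000,1.0000)
R[2][1] = 1.0000

1.000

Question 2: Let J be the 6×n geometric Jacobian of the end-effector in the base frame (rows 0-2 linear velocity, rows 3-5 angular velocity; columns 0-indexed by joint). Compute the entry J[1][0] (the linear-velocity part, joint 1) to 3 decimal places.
-2.160

axis z_0 = ẑ; lever o_n−o_0 = (-2.1601,-5.3296,3.0000)
cross product → J_v[:, 0] = (5.3296,-2.1601,0.0000)
J_ω[:, 0] = z_0
entry J[1][0] = -2.1601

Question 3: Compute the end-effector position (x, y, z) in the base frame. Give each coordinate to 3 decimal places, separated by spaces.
-2.160 -5.330 3.000

after link 1: o_1 = (-0.8660, -0.5000, 2.0000)
after link 2: o_2 = (-2.1601, -5.3296, 3.0000)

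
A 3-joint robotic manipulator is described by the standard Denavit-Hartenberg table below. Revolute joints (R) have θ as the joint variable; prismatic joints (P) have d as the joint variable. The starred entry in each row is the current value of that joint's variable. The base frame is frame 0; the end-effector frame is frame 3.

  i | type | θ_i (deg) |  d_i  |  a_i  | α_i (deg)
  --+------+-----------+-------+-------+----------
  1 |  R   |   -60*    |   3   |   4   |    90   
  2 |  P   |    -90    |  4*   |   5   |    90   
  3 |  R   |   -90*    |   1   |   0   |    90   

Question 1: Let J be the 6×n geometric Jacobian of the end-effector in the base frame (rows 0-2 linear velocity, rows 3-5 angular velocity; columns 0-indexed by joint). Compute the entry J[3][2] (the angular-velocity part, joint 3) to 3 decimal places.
axis z_2 = (-0.5000,0.8660,-0.0000); lever o_n−o_2 = (-0.5000,0.8660,0.0000)
cross product → J_v[:, 2] = (0.0000,0.0000,0.0000)
J_ω[:, 2] = z_2
entry J[3][2] = -0.5000

-0.500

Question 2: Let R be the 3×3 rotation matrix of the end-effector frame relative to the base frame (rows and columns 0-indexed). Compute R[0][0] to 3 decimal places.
0.866

End-effector x-axis (col 0 of R) = (0.8660,0.5000,-0.0000)
R[0][0] = 0.8660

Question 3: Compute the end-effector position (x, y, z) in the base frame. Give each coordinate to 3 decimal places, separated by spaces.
-1.964 -4.598 -2.000

after link 1: o_1 = (2.0000, -3.4641, 3.0000)
after link 2: o_2 = (-1.4641, -5.4641, -2.0000)
after link 3: o_3 = (-1.9641, -4.5981, -2.0000)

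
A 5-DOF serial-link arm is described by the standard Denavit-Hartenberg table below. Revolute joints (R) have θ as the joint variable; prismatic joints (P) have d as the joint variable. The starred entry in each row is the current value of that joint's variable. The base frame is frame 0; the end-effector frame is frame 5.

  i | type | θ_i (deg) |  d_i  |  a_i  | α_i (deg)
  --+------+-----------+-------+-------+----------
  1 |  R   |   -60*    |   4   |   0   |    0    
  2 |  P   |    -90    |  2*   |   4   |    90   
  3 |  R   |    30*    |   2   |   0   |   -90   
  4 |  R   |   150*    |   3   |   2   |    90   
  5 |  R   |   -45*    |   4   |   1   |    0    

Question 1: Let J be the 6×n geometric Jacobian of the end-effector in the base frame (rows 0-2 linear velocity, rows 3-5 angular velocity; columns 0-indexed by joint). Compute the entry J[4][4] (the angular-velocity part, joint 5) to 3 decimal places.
-0.967

axis z_4 = (0.0580,-0.9665,0.2500); lever o_n−o_4 = (0.5619,-4.0838,0.0814)
cross product → J_v[:, 4] = (0.9422,0.1358,0.3062)
J_ω[:, 4] = z_4
entry J[4][4] = -0.9665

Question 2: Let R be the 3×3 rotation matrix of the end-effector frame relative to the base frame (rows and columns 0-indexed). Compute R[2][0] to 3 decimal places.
End-effector x-axis (col 0 of R) = (0.3299,-0.2178,-0.9186)
R[2][0] = -0.9186

-0.919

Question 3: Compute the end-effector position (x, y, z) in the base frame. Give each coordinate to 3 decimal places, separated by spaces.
after link 1: o_1 = (0.0000, 0.0000, 4.0000)
after link 2: o_2 = (-3.4641, -2.0000, 6.0000)
after link 3: o_3 = (-4.4641, -0.2679, 6.0000)
after link 4: o_4 = (-1.3660, 0.3660, 7.7321)
after link 5: o_5 = (-0.8041, -3.7178, 7.8135)

-0.804 -3.718 7.813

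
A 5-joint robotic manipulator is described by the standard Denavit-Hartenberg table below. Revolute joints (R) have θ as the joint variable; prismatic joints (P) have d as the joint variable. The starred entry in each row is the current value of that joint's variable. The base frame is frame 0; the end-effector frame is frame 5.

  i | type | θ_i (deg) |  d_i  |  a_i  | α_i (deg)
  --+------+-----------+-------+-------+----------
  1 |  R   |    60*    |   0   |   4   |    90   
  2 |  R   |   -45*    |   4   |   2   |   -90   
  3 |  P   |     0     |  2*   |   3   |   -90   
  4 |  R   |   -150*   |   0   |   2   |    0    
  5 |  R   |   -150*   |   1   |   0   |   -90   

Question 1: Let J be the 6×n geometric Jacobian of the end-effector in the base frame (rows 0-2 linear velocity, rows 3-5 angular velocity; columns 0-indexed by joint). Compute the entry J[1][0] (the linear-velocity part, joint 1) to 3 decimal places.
axis z_0 = ẑ; lever o_n−o_0 = (6.8141,5.8024,-0.1895)
cross product → J_v[:, 0] = (-5.8024,6.8141,0.0000)
J_ω[:, 0] = z_0
entry J[1][0] = 6.8141

6.814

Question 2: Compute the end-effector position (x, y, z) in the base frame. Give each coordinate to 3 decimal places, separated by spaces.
6.814 5.802 -0.189

after link 1: o_1 = (2.0000, 3.4641, 0.0000)
after link 2: o_2 = (6.1712, 2.6888, -1.4142)
after link 3: o_3 = (7.9390, 5.7507, -2.1213)
after link 4: o_4 = (7.6802, 5.3024, -0.1895)
after link 5: o_5 = (6.8141, 5.8024, -0.1895)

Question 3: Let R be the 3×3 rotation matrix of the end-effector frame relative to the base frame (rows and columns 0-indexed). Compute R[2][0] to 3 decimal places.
-0.966

End-effector x-axis (col 0 of R) = (-0.1294,-0.2241,-0.9659)
R[2][0] = -0.9659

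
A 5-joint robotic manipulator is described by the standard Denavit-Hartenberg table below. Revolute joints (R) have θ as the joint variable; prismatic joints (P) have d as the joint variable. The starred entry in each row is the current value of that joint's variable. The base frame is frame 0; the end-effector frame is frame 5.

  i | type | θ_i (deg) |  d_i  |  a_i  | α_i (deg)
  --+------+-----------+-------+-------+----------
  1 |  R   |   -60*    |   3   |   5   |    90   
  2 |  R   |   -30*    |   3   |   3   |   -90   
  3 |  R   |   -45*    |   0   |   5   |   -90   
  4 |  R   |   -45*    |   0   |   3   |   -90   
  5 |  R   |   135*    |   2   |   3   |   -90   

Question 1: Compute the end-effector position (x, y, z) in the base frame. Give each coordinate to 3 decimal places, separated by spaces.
-3.100 -13.580 -0.924

after link 1: o_1 = (2.5000, -4.3301, 3.0000)
after link 2: o_2 = (1.2010, -8.0801, 1.5000)
after link 3: o_3 = (-0.3300, -12.4995, -0.2678)
after link 4: o_4 = (-0.4492, -15.2931, 0.8194)
after link 5: o_5 = (-3.1000, -13.5804, -0.9241)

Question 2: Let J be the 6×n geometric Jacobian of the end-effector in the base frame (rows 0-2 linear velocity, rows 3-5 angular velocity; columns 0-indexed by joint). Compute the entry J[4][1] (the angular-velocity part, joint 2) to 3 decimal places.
axis z_1 = (-0.8660,-0.5000,0.0000); lever o_n−o_1 = (-5.6000,-9.2503,-3.9241)
cross product → J_v[:, 1] = (1.9621,-3.3984,5.2110)
J_ω[:, 1] = z_1
entry J[4][1] = -0.5000

-0.500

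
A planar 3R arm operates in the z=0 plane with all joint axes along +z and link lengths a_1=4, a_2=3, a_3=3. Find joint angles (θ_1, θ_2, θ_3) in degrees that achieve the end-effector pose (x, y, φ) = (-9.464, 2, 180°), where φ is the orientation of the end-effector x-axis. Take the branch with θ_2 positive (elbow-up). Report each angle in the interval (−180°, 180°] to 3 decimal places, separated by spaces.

149.997 30.006 -0.003

wrist centre = target − a_3·(cos φ, sin φ) = (-6.4640, 2.0000)
cos θ_2 = (45.7833−4²−3²)/(2·4·3) = 0.8660; θ_2 = 30.0063° (elbow-up)
β = atan2(2.0000,-6.4640) = 162.8076°; ψ = atan2(1.5003,6.5979) = 12.8105°
θ_1 = β − ψ = 149.9971°
θ_3 = φ − θ_1 − θ_2 = -0.0034° (wrapped to (-180°,180°])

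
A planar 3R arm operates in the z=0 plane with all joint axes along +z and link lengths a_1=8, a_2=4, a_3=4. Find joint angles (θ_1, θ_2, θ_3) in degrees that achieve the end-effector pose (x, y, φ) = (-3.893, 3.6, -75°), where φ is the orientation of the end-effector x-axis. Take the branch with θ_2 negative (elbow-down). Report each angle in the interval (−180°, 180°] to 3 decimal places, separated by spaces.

150.003 -90.005 -134.998

wrist centre = target − a_3·(cos φ, sin φ) = (-4.9283, 7.4637)
cos θ_2 = (79.9948−8²−4²)/(2·8·4) = -0.0001; θ_2 = -90.0047° (elbow-down)
β = atan2(7.4637,-4.9283) = 123.4367°; ψ = atan2(-4.0000,7.9997) = -26.5660°
θ_1 = β − ψ = 150.0027°
θ_3 = φ − θ_1 − θ_2 = -134.9981° (wrapped to (-180°,180°])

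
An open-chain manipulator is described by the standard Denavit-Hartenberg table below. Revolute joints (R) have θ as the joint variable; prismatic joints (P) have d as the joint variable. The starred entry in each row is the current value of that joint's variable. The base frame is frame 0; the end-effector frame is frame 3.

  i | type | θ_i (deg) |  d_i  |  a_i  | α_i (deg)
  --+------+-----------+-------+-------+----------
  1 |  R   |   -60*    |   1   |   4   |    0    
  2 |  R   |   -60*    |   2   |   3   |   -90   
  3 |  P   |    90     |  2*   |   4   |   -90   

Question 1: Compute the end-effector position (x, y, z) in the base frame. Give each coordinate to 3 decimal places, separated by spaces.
after link 1: o_1 = (2.0000, -3.4641, 1.0000)
after link 2: o_2 = (0.5000, -6.0622, 3.0000)
after link 3: o_3 = (2.2321, -7.0622, -1.0000)

2.232 -7.062 -1.000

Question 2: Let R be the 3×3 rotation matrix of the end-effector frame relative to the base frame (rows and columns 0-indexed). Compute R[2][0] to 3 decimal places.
-1.000

End-effector x-axis (col 0 of R) = (0.0000,-0.0000,-1.0000)
R[2][0] = -1.0000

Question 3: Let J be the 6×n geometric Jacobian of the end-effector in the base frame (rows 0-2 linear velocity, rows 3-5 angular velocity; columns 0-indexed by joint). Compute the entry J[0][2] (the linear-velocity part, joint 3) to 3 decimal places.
0.866

prismatic axis z_2 = (0.8660,-0.5000,0.0000)
J_v[:, 2] = z_2; J_ω[:, 2] = (0,0,0)
entry J[0][2] = 0.8660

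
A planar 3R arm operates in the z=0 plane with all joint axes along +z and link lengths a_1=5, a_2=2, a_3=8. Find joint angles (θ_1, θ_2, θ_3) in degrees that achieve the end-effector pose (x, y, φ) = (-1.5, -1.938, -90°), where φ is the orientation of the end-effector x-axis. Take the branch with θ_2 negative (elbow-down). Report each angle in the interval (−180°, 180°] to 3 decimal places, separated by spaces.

120.002 -60.007 -149.995

wrist centre = target − a_3·(cos φ, sin φ) = (-1.5000, 6.0620)
cos θ_2 = (38.9978−5²−2²)/(2·5·2) = 0.4999; θ_2 = -60.0071° (elbow-down)
β = atan2(6.0620,-1.5000) = 103.8983°; ψ = atan2(-1.7322,5.9998) = -16.1038°
θ_1 = β − ψ = 120.0020°
θ_3 = φ − θ_1 − θ_2 = -149.9949° (wrapped to (-180°,180°])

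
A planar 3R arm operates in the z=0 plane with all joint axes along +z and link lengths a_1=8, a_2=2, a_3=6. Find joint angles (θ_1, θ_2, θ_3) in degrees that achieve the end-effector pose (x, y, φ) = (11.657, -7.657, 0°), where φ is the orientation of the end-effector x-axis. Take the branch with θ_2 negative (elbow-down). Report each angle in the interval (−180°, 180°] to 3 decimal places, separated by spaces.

wrist centre = target − a_3·(cos φ, sin φ) = (5.6570, -7.6570)
cos θ_2 = (90.6313−8²−2²)/(2·8·2) = 0.7072; θ_2 = -44.9902° (elbow-down)
β = atan2(-7.6570,5.6570) = -53.5430°; ψ = atan2(-1.4140,9.4145) = -8.5415°
θ_1 = β − ψ = -45.0015°
θ_3 = φ − θ_1 − θ_2 = 89.9916° (wrapped to (-180°,180°])

-45.001 -44.990 89.992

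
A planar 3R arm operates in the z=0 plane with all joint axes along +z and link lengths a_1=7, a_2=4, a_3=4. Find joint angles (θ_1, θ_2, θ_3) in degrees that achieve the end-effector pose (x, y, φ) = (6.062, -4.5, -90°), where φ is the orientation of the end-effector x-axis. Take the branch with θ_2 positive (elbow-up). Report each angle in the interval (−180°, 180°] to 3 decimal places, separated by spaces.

-39.430 120.003 -170.572

wrist centre = target − a_3·(cos φ, sin φ) = (6.0620, -0.5000)
cos θ_2 = (36.9978−7²−4²)/(2·7·4) = -0.5000; θ_2 = 120.0025° (elbow-up)
β = atan2(-0.5000,6.0620) = -4.7151°; ψ = atan2(3.4640,4.9998) = 34.7151°
θ_1 = β − ψ = -39.4303°
θ_3 = φ − θ_1 − θ_2 = -170.5723° (wrapped to (-180°,180°])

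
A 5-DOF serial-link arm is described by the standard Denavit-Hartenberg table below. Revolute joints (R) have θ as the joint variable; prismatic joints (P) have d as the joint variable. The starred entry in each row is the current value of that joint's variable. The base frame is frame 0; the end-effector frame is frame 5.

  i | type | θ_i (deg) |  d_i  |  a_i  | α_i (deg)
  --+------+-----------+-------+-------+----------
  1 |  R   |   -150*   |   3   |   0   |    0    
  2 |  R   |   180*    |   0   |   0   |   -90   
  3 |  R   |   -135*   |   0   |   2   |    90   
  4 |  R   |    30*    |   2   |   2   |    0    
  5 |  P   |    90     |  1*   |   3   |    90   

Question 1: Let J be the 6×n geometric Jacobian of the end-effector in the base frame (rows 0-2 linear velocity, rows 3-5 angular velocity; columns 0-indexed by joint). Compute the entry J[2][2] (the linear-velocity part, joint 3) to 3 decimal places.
axis z_2 = (-0.5000,0.8660,0.0000); lever o_n−o_2 = (-5.0030,1.2662,-0.5430)
cross product → J_v[:, 2] = (-0.4703,-0.2715,3.6996)
J_ω[:, 2] = z_2
entry J[2][2] = 3.6996

3.700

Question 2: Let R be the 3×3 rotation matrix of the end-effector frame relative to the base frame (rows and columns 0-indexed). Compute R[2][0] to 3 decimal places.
End-effector x-axis (col 0 of R) = (-0.1268,0.9268,-0.3536)
R[2][0] = -0.3536

-0.354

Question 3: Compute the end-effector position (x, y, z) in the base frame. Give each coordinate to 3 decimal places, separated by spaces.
-5.003 1.266 2.457

after link 1: o_1 = (0.0000, 0.0000, 3.0000)
after link 2: o_2 = (0.0000, 0.0000, 3.0000)
after link 3: o_3 = (-1.2247, -0.7071, 4.4142)
after link 4: o_4 = (-4.0101, -1.1606, 4.2247)
after link 5: o_5 = (-5.0030, 1.2662, 2.4570)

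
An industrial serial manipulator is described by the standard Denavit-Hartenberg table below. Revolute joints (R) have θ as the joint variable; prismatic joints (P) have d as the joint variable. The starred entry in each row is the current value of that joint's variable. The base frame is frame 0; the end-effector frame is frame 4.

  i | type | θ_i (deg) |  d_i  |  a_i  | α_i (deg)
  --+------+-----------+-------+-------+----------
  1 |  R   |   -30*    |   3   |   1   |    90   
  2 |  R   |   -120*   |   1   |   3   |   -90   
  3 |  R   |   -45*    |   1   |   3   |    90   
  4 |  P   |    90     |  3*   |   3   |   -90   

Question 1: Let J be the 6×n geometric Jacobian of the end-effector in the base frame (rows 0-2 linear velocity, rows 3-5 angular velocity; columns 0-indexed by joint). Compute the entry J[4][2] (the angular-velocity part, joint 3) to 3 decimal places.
-0.433

axis z_2 = (0.7500,-0.4330,-0.5000); lever o_n−o_2 = (0.8787,-5.4063,-2.0000)
cross product → J_v[:, 2] = (-1.8371,1.0607,-3.6742)
J_ω[:, 2] = z_2
entry J[4][2] = -0.4330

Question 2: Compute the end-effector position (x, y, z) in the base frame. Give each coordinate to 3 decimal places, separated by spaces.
after link 1: o_1 = (0.8660, -0.5000, 3.0000)
after link 2: o_2 = (-0.9330, -0.6160, 0.4019)
after link 3: o_3 = (-2.1622, -2.3558, -1.9352)
after link 4: o_4 = (-0.0543, -6.0223, -1.5981)

-0.054 -6.022 -1.598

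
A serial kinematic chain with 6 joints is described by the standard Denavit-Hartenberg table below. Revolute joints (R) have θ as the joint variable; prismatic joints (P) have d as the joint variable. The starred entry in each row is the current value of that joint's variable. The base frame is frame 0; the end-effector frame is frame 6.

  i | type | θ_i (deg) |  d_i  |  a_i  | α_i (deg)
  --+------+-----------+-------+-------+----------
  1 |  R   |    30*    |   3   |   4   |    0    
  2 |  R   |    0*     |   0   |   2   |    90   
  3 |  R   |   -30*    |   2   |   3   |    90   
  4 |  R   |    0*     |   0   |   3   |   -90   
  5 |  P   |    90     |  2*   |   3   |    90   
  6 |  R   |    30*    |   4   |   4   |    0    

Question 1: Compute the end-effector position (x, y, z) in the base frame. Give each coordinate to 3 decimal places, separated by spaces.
18.495 3.750 3.598

after link 1: o_1 = (3.4641, 2.0000, 3.0000)
after link 2: o_2 = (5.1962, 3.0000, 3.0000)
after link 3: o_3 = (8.4462, 2.5670, 1.5000)
after link 4: o_4 = (10.6962, 3.8660, 0.0000)
after link 5: o_5 = (12.9952, 2.8840, 2.5981)
after link 6: o_6 = (18.4952, 3.7500, 3.5981)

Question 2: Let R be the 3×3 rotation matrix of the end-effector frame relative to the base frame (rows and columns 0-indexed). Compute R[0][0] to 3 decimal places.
End-effector x-axis (col 0 of R) = (0.6250,-0.2165,0.7500)
R[0][0] = 0.6250

0.625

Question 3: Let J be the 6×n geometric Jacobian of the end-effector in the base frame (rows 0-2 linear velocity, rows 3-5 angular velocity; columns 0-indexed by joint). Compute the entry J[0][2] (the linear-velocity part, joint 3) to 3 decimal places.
-0.518

axis z_2 = (0.5000,-0.8660,0.0000); lever o_n−o_2 = (13.2990,0.7500,0.5981)
cross product → J_v[:, 2] = (-0.5179,-0.2990,11.8923)
J_ω[:, 2] = z_2
entry J[0][2] = -0.5179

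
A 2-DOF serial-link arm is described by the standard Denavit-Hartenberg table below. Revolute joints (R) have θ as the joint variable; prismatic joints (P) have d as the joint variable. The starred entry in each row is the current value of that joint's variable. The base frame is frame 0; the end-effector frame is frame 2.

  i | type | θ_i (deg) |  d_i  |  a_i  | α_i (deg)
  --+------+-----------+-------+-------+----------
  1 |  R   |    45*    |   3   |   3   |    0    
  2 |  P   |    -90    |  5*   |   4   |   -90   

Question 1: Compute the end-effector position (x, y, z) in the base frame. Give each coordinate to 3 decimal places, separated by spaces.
4.950 -0.707 8.000

after link 1: o_1 = (2.1213, 2.1213, 3.0000)
after link 2: o_2 = (4.9497, -0.7071, 8.0000)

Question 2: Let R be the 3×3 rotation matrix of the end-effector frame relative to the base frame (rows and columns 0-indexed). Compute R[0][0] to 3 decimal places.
0.707

End-effector x-axis (col 0 of R) = (0.7071,-0.7071,0.0000)
R[0][0] = 0.7071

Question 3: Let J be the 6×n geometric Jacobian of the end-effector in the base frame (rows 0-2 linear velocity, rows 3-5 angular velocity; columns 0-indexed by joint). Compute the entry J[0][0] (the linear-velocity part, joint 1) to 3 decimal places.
0.707

axis z_0 = ẑ; lever o_n−o_0 = (4.9497,-0.7071,8.0000)
cross product → J_v[:, 0] = (0.7071,4.9497,-0.0000)
J_ω[:, 0] = z_0
entry J[0][0] = 0.7071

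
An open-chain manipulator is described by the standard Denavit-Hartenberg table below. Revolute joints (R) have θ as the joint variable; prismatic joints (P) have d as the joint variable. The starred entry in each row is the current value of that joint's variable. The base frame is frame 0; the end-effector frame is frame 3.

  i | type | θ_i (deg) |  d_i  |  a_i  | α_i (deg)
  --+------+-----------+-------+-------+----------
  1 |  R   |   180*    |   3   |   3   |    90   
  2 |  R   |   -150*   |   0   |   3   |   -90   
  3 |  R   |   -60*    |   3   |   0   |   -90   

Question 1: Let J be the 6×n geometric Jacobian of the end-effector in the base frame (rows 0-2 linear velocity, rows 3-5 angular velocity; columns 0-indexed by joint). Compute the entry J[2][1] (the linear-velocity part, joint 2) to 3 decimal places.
axis z_1 = (0.0000,1.0000,0.0000); lever o_n−o_1 = (1.0981,0.0000,-4.0981)
cross product → J_v[:, 1] = (-4.0981,0.0000,-1.0981)
J_ω[:, 1] = z_1
entry J[2][1] = -1.0981

-1.098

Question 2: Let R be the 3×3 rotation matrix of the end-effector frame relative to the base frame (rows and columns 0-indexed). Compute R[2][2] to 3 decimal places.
End-effector z-axis (col 2 of R) = (0.7500,-0.5000,-0.4330)
R[2][2] = -0.4330

-0.433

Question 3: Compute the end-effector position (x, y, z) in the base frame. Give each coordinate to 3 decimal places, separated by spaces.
-1.902 0.000 -1.098

after link 1: o_1 = (-3.0000, 0.0000, 3.0000)
after link 2: o_2 = (-0.4019, 0.0000, 1.5000)
after link 3: o_3 = (-1.9019, 0.0000, -1.0981)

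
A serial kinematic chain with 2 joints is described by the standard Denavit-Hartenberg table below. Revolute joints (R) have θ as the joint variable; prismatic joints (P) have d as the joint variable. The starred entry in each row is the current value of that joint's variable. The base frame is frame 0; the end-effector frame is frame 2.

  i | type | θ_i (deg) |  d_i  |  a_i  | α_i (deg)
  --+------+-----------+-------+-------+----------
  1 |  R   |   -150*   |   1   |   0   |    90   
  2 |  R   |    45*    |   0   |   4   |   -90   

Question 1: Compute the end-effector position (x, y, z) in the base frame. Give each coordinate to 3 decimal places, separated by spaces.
after link 1: o_1 = (0.0000, 0.0000, 1.0000)
after link 2: o_2 = (-2.4495, -1.4142, 3.8284)

-2.449 -1.414 3.828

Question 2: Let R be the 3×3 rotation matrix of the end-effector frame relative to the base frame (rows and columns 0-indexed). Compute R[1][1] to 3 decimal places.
-0.866

End-effector y-axis (col 1 of R) = (0.5000,-0.8660,-0.0000)
R[1][1] = -0.8660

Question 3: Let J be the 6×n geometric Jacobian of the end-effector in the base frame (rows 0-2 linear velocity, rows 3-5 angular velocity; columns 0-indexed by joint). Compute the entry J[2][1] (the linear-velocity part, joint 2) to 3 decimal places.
axis z_1 = (-0.5000,0.8660,0.0000); lever o_n−o_1 = (-2.4495,-1.4142,2.8284)
cross product → J_v[:, 1] = (2.4495,1.4142,2.8284)
J_ω[:, 1] = z_1
entry J[2][1] = 2.8284

2.828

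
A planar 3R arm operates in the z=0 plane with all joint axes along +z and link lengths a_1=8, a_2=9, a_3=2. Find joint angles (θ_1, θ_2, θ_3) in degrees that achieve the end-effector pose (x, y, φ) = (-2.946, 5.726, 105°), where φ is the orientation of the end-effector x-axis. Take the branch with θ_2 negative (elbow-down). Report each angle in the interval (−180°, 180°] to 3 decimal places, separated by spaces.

wrist centre = target − a_3·(cos φ, sin φ) = (-2.4284, 3.7941)
cos θ_2 = (20.2925−8²−9²)/(2·8·9) = -0.8660; θ_2 = -149.9999° (elbow-down)
β = atan2(3.7941,-2.4284) = 122.6204°; ψ = atan2(-4.5000,0.2058) = -87.3817°
θ_1 = β − ψ = 210.0021°
θ_3 = φ − θ_1 − θ_2 = 44.9977° (wrapped to (-180°,180°])

-149.998 -150.000 44.998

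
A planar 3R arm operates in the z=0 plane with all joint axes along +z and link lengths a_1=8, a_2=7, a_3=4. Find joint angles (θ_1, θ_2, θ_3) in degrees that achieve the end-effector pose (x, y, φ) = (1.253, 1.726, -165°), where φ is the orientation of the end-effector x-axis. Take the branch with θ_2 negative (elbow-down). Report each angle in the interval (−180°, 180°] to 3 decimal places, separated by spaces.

86.710 -134.999 -116.711

wrist centre = target − a_3·(cos φ, sin φ) = (5.1167, 2.7613)
cos θ_2 = (33.8053−8²−7²)/(2·8·7) = -0.7071; θ_2 = -134.9991° (elbow-down)
β = atan2(2.7613,5.1167) = 28.3539°; ψ = atan2(-4.9498,3.0503) = -58.3565°
θ_1 = β − ψ = 86.7105°
θ_3 = φ − θ_1 − θ_2 = -116.7114° (wrapped to (-180°,180°])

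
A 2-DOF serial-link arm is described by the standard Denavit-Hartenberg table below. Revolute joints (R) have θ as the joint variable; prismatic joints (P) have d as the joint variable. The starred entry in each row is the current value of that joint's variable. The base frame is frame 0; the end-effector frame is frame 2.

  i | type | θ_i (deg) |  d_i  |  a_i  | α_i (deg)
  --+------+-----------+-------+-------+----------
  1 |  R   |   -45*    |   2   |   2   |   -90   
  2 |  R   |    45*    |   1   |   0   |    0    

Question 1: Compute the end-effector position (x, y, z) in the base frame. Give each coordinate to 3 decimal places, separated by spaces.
after link 1: o_1 = (1.4142, -1.4142, 2.0000)
after link 2: o_2 = (2.1213, -0.7071, 2.0000)

2.121 -0.707 2.000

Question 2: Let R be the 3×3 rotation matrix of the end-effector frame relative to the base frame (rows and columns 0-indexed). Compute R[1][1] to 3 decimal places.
0.500

End-effector y-axis (col 1 of R) = (-0.5000,0.5000,-0.7071)
R[1][1] = 0.5000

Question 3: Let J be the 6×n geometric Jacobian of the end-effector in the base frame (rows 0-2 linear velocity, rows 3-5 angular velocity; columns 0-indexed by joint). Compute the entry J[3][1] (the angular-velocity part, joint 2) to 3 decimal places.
0.707

axis z_1 = (0.7071,0.7071,0.0000); lever o_n−o_1 = (0.7071,0.7071,0.0000)
cross product → J_v[:, 1] = (-0.0000,0.0000,-0.0000)
J_ω[:, 1] = z_1
entry J[3][1] = 0.7071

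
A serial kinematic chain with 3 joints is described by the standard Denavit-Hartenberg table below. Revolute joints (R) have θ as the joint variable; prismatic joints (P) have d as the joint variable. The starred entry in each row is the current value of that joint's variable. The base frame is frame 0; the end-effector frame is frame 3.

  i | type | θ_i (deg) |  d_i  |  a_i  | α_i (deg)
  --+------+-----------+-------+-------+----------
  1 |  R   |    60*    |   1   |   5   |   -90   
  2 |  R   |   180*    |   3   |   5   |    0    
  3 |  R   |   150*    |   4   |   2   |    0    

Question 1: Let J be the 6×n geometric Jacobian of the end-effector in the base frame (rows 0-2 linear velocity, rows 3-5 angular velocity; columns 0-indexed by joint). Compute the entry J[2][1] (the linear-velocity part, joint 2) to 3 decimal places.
3.268

axis z_1 = (-0.8660,0.5000,0.0000); lever o_n−o_1 = (-7.6962,0.6699,1.0000)
cross product → J_v[:, 1] = (0.5000,0.8660,3.2679)
J_ω[:, 1] = z_1
entry J[2][1] = 3.2679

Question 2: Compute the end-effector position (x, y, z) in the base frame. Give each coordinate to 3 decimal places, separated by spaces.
after link 1: o_1 = (2.5000, 4.3301, 1.0000)
after link 2: o_2 = (-2.5981, 1.5000, 1.0000)
after link 3: o_3 = (-5.1962, 5.0000, 2.0000)

-5.196 5.000 2.000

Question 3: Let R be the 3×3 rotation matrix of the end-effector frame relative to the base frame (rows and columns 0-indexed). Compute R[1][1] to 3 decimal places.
0.433

End-effector y-axis (col 1 of R) = (0.2500,0.4330,-0.8660)
R[1][1] = 0.4330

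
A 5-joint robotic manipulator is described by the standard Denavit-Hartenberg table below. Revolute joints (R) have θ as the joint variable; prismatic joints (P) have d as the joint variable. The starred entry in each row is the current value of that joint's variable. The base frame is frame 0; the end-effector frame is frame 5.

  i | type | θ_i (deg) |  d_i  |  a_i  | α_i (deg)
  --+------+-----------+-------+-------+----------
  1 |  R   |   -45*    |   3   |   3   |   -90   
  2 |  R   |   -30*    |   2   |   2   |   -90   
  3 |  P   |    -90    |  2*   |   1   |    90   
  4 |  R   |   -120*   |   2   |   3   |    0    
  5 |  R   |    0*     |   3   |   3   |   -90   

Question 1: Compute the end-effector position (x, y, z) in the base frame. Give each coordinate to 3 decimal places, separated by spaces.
after link 1: o_1 = (2.1213, -2.1213, 3.0000)
after link 2: o_2 = (4.7603, -1.9319, 4.0000)
after link 3: o_3 = (6.1745, -1.9319, 2.2679)
after link 4: o_4 = (2.9705, -0.8492, 3.5179)
after link 5: o_5 = (-0.8458, 0.8458, 4.2679)

-0.846 0.846 4.268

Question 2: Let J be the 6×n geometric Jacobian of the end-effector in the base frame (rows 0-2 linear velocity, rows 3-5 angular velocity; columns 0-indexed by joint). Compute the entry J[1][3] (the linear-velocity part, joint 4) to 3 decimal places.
axis z_3 = (-0.6124,0.6124,-0.5000); lever o_n−o_3 = (-7.0203,2.7777,2.0000)
cross product → J_v[:, 3] = (2.6136,4.7349,2.5981)
J_ω[:, 3] = z_3
entry J[1][3] = 4.7349

4.735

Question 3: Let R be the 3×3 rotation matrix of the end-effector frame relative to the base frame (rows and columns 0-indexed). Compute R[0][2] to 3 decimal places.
End-effector z-axis (col 2 of R) = (0.4356,0.7891,0.4330)
R[0][2] = 0.4356

0.436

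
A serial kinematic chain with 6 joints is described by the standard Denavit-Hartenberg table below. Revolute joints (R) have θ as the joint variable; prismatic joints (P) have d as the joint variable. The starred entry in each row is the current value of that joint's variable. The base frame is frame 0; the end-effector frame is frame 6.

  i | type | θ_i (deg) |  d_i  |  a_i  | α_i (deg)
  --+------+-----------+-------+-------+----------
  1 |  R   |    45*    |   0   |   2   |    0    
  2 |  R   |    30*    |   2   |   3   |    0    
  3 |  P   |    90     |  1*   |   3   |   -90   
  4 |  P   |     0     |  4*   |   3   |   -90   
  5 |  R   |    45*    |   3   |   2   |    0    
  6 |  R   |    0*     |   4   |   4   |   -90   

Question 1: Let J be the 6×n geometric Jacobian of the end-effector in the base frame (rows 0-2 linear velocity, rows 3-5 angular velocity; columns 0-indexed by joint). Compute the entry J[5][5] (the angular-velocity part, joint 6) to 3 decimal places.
axis z_5 = (-0.0000,-0.0000,-1.0000); lever o_n−o_5 = (-2.0000,3.4641,-4.0000)
cross product → J_v[:, 5] = (3.4641,2.0000,-0.0000)
J_ω[:, 5] = z_5
entry J[5][5] = -1.0000

-1.000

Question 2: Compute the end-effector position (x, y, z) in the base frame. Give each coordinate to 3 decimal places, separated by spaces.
-7.640 7.197 -4.000

after link 1: o_1 = (1.4142, 1.4142, 0.0000)
after link 2: o_2 = (2.1907, 4.3120, 2.0000)
after link 3: o_3 = (-0.7071, 5.0884, 3.0000)
after link 4: o_4 = (-4.6402, 2.0012, 3.0000)
after link 5: o_5 = (-5.6402, 3.7333, 0.0000)
after link 6: o_6 = (-7.6402, 7.1974, -4.0000)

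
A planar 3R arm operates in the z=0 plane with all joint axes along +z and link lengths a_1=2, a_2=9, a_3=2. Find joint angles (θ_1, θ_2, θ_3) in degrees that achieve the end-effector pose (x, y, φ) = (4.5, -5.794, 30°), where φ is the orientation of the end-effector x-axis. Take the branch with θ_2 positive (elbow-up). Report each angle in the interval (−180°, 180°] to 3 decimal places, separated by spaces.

wrist centre = target − a_3·(cos φ, sin φ) = (2.7679, -6.7940)
cos θ_2 = (53.8200−2²−9²)/(2·2·9) = -0.8661; θ_2 = 150.0099° (elbow-up)
β = atan2(-6.7940,2.7679) = -67.8335°; ψ = atan2(4.4987,-5.7950) = 142.1779°
θ_1 = β − ψ = -210.0113°
θ_3 = φ − θ_1 − θ_2 = 90.0015° (wrapped to (-180°,180°])

149.989 150.010 90.001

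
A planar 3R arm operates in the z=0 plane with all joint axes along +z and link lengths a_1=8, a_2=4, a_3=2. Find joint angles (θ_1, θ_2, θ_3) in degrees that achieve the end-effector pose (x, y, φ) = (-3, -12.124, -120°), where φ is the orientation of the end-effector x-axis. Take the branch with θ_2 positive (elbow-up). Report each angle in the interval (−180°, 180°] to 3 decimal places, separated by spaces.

-120.003 60.008 -60.005

wrist centre = target − a_3·(cos φ, sin φ) = (-2.0000, -10.3919)
cos θ_2 = (111.9926−8²−4²)/(2·8·4) = 0.4999; θ_2 = 60.0076° (elbow-up)
β = atan2(-10.3919,-2.0000) = -100.8938°; ψ = atan2(3.4644,9.9995) = 19.1088°
θ_1 = β − ψ = -120.0025°
θ_3 = φ − θ_1 − θ_2 = -60.0051° (wrapped to (-180°,180°])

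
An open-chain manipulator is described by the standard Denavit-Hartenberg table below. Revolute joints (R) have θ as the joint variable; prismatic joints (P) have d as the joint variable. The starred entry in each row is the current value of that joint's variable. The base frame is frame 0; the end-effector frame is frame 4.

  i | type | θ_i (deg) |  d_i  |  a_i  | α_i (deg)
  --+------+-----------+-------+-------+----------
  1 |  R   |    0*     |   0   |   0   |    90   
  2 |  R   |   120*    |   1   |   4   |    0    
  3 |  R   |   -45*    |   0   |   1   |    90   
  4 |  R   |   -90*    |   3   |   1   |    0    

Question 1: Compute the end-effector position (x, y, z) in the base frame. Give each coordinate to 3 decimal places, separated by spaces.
1.157 0.000 3.654

after link 1: o_1 = (0.0000, 0.0000, 0.0000)
after link 2: o_2 = (-2.0000, -1.0000, 3.4641)
after link 3: o_3 = (-1.7412, -1.0000, 4.4300)
after link 4: o_4 = (1.1566, 0.0000, 3.6536)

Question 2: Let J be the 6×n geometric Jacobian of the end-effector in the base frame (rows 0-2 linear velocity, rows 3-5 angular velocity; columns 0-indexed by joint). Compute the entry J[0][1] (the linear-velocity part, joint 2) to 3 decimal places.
-3.654

axis z_1 = (0.0000,-1.0000,0.0000); lever o_n−o_1 = (1.1566,0.0000,3.6536)
cross product → J_v[:, 1] = (-3.6536,0.0000,1.1566)
J_ω[:, 1] = z_1
entry J[0][1] = -3.6536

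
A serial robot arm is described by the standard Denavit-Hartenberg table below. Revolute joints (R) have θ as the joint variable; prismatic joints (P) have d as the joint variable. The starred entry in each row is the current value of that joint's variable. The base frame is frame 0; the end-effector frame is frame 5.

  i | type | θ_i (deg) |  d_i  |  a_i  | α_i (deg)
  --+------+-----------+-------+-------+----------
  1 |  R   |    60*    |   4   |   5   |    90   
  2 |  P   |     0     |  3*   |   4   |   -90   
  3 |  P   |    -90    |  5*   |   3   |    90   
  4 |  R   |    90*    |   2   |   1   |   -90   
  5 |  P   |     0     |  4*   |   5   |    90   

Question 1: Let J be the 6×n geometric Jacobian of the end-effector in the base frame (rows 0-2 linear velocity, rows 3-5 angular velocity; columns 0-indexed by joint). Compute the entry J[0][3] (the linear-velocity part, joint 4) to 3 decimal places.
-5.196

axis z_3 = (-0.5000,-0.8660,0.0000); lever o_n−o_3 = (-4.4641,0.2679,6.0000)
cross product → J_v[:, 3] = (-5.1962,3.0000,-4.0000)
J_ω[:, 3] = z_3
entry J[0][3] = -5.1962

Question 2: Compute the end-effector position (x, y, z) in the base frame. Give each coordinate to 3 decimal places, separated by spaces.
5.232 5.062 15.000

after link 1: o_1 = (2.5000, 4.3301, 4.0000)
after link 2: o_2 = (7.0981, 6.2942, 4.0000)
after link 3: o_3 = (9.6962, 4.7942, 9.0000)
after link 4: o_4 = (8.6962, 3.0622, 10.0000)
after link 5: o_5 = (5.2321, 5.0622, 15.0000)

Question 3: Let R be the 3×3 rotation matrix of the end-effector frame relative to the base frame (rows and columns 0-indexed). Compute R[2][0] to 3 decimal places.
End-effector x-axis (col 0 of R) = (0.0000,0.0000,1.0000)
R[2][0] = 1.0000

1.000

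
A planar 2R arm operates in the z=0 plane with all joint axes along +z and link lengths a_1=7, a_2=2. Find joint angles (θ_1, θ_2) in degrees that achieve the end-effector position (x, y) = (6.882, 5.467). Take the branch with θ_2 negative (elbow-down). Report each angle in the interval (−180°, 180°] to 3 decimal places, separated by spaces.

cos θ_2 = (77.2500−7²−2²)/(2·7·2) = 0.8661; θ_2 = -29.9947° (elbow-down)
β = atan2(5.4670,6.8820) = 38.4633°; ψ = atan2(-0.9998,8.7321) = -6.5320°
θ_1 = β − ψ = 44.9953°

44.995 -29.995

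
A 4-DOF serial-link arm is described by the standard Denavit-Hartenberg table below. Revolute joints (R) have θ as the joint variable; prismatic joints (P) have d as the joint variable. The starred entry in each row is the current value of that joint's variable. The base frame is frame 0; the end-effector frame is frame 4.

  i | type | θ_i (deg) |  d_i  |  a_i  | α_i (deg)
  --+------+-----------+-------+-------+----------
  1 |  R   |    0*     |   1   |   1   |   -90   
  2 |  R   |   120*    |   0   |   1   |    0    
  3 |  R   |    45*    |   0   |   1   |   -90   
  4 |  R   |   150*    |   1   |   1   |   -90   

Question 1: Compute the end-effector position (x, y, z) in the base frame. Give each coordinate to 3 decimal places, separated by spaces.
after link 1: o_1 = (1.0000, 0.0000, 1.0000)
after link 2: o_2 = (0.5000, 0.0000, 0.1340)
after link 3: o_3 = (-0.4659, 0.0000, -0.1248)
after link 4: o_4 = (0.1118, -0.5000, 1.0652)

0.112 -0.500 1.065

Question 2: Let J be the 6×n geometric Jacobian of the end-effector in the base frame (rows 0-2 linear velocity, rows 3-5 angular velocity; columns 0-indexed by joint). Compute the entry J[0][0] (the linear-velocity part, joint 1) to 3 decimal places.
axis z_0 = ẑ; lever o_n−o_0 = (0.1118,-0.5000,1.0652)
cross product → J_v[:, 0] = (0.5000,0.1118,-0.0000)
J_ω[:, 0] = z_0
entry J[0][0] = 0.5000

0.500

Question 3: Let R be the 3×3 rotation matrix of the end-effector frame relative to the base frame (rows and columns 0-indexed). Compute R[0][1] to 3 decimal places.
End-effector y-axis (col 1 of R) = (0.2588,0.0000,-0.9659)
R[0][1] = 0.2588

0.259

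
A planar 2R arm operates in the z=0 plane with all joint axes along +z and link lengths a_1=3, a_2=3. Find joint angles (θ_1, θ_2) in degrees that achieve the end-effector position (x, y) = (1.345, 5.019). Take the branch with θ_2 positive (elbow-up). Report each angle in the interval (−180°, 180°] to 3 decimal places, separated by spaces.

cos θ_2 = (26.9994−3²−3²)/(2·3·3) = 0.5000; θ_2 = 60.0023° (elbow-up)
β = atan2(5.0190,1.3450) = 74.9983°; ψ = atan2(2.5981,4.4999) = 30.0011°
θ_1 = β − ψ = 44.9971°

44.997 60.002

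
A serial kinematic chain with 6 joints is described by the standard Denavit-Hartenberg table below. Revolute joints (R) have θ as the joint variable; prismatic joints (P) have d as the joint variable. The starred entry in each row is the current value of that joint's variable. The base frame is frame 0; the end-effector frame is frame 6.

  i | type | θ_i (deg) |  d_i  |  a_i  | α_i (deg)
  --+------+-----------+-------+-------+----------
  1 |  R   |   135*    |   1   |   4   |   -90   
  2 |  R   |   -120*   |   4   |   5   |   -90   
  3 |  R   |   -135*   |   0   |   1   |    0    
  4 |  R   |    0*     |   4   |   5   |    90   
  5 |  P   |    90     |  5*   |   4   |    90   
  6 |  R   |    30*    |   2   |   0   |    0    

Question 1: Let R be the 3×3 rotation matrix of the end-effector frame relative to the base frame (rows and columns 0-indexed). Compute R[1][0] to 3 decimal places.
End-effector x-axis (col 0 of R) = (-0.4053,0.9053,0.1268)
R[1][0] = 0.9053

0.905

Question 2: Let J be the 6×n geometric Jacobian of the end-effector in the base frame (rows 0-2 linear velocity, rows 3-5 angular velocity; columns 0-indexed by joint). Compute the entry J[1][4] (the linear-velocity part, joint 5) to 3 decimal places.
0.750

prismatic axis z_4 = (0.2500,0.7500,-0.6124)
J_v[:, 4] = z_4; J_ω[:, 4] = (0,0,0)
entry J[1][4] = 0.7500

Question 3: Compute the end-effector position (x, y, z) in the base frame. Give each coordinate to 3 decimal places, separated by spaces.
-13.538 4.881 1.369

after link 1: o_1 = (-2.8284, 2.8284, 1.0000)
after link 2: o_2 = (-3.8891, -1.7678, 5.3301)
after link 3: o_3 = (-4.6391, -2.0178, 4.7178)
after link 4: o_4 = (-10.8386, -0.8183, 3.6559)
after link 5: o_5 = (-12.0381, 5.3812, 2.5940)
after link 6: o_6 = (-13.5381, 4.8812, 1.3693)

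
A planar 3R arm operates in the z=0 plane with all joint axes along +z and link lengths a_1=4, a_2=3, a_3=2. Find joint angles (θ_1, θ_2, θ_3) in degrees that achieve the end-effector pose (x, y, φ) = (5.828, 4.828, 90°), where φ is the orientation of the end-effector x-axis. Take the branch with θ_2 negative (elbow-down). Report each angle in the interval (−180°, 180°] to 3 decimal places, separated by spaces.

wrist centre = target − a_3·(cos φ, sin φ) = (5.8280, 2.8280)
cos θ_2 = (41.9632−4²−3²)/(2·4·3) = 0.7068; θ_2 = -45.0250° (elbow-down)
β = atan2(2.8280,5.8280) = 25.8847°; ψ = atan2(-2.1222,6.1204) = -19.1240°
θ_1 = β − ψ = 45.0086°
θ_3 = φ − θ_1 − θ_2 = 90.0163° (wrapped to (-180°,180°])

45.009 -45.025 90.016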